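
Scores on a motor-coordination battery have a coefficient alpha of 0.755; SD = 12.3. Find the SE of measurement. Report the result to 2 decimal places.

6.09

SEM = 12.300 × √(1 − 0.755) = 12.300 × √0.245 ≈ 12.300 × 0.495 ≈ 6.088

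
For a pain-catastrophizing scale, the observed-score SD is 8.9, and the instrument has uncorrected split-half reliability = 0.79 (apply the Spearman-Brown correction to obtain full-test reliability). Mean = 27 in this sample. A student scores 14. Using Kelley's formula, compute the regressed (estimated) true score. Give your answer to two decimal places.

15.53

Spearman-Brown: r = 2(0.79) / (1 + 0.79) = 1.58000 / 1.79000 ≈ 0.88268
Estimated true score = 0.88268·14 + (1 − 0.88268)·27 ≈ 15.52514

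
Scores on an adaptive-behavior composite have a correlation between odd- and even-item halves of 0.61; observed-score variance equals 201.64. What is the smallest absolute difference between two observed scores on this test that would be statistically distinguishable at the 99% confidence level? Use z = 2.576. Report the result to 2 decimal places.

25.46

σ = 201.64^(1/2) = 14.200
r_full = 2·0.61 / (1 + 0.61) ≈ 0.758
SEM = 14.200 * √(1 − 0.758) = 14.200 * √0.242 ≈ 14.200 * 0.492 ≈ 6.989
Standard error of the difference = 6.989·√2 ≈ 9.884
Minimum reliable difference = 2.576 * SE_diff ≈ 2.576 * 9.884 ≈ 25.461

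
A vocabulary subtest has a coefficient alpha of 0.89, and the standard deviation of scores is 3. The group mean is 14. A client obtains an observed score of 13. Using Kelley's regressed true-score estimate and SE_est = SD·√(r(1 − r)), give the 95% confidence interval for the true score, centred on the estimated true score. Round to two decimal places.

T̂ = r·X + (1 − r)·M = 0.8900*13 + 0.1100*14 = 11.5700 + 1.5400 ≃ 13.1100
SE_est = 3.0000*√(0.8900*0.1100) ≃ 0.9387
95% CI: 13.1100 ± 1.8398 ≃ (11.2702, 14.9498)

[11.27, 14.95]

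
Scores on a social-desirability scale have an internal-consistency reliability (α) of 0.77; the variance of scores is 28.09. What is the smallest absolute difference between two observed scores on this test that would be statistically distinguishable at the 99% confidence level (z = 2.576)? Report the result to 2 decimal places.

9.26

SD = √28.09 = 5.300
SEM = 5.300*√(1 − 0.770) ≃ 2.542
SE_diff = √2 * SEM ≃ 3.595
Minimum reliable difference = 2.576 * SE_diff ≃ 2.576 * 3.595 ≃ 9.260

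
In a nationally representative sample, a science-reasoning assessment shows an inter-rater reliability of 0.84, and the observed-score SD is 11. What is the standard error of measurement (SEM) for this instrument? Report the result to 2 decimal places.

SEM = 11.0000 · √(1 − 0.8400) = 11.0000 · √0.1600 ≈ 11.0000 · 0.4000 ≈ 4.4000

4.40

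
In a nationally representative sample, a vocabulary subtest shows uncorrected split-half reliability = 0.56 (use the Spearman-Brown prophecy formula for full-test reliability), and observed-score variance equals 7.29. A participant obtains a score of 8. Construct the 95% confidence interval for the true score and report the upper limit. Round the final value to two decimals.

10.81

SD = √7.29 = 2.700
Full-length reliability (Spearman-Brown) = 2(0.56)/(1+0.56) ≈ 0.718
The standard error of measurement is 2.700*√(1 − 0.718) ≈ 2.700*0.531 ≈ 1.434.
1.96 * SEM ≈ 2.811
Upper bound: 8 + 2.811 = 10.811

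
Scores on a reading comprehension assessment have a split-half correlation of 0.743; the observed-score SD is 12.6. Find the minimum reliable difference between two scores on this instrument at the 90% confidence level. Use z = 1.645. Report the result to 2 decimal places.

Full-length reliability (Spearman-Brown) = 2(0.743)/(1+0.743) ≃ 0.8526
SEM = 12.6000×√(1 − 0.8526) ≃ 4.8383
Standard error of the difference = 4.8383·√2 ≃ 6.8423
Minimum reliable difference = 1.645 × SE_diff ≃ 1.645 × 6.8423 ≃ 11.2556

11.26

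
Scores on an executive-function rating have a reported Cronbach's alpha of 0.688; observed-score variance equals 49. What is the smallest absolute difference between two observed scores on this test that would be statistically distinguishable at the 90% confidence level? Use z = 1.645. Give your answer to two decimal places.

σ = 49^(1/2) = 7.0000
SEM = 7.0000×√(1 − 0.6880) ≈ 3.9100
SE_diff = SEM × √2 ≈ 3.9100 × 1.4142 ≈ 5.5296
Smallest detectable difference = 1.645×5.5296 ≈ 9.0961

9.10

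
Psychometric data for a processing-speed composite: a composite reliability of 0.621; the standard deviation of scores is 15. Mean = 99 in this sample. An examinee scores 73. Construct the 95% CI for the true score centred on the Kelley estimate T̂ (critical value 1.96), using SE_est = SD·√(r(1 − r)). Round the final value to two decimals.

Estimated true score = 0.62100×73 + (1 − 0.62100)×99 ≈ 82.85400
SE_est = SD × √(r(1 − r)) = 15.00000 × √0.23536 ≈ 15.00000 × 0.48514 ≈ 7.27707
CI = 82.85400 ± 1.96 × 7.27707 → [68.59094, 97.11706]

[68.59, 97.12]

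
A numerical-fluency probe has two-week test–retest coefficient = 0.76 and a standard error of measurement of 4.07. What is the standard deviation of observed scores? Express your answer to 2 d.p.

8.31

σ = SEM·(1 − r)^(−1/2) ≈ 4.07×2.0412 ≈ 8.3079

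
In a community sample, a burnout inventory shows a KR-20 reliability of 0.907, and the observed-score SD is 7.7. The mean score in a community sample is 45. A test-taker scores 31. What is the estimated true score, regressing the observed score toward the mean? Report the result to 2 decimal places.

32.30

Estimated true score = 0.907·31 + (1 − 0.907)·45 ≈ 32.302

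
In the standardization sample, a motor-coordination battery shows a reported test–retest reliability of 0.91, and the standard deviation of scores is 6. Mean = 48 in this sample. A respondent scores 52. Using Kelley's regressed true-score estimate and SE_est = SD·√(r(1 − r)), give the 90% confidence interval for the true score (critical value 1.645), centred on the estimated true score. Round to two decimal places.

[48.82, 54.46]

Estimated true score = 0.9100×52 + (1 − 0.9100)×48 ≈ 51.6400
SE_est = SD × √(r(1 − r)) = 6.0000 × √0.0819 ≈ 6.0000 × 0.2862 ≈ 1.7171
90% CI: 51.6400 ± 2.8246 ≈ (48.8154, 54.4646)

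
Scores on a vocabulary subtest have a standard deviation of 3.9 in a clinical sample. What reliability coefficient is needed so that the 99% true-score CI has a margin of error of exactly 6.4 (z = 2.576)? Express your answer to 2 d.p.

Required SEM = 6.4 / 2.576 ≃ 2.484
r = 1 − (2.484/3.9)² ≃ 1 − 0.406 ≃ 0.594

0.59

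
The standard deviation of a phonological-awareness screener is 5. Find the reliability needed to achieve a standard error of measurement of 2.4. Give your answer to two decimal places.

r = 1 − (SEM / SD)² = 1 − (2.40000 / 5)² ≈ 1 − 0.23040 ≈ 0.76960

0.77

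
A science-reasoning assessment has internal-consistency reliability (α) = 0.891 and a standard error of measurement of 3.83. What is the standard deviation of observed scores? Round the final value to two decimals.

SD = 3.83 / √(1 − 0.891) ≈ 11.60074

11.60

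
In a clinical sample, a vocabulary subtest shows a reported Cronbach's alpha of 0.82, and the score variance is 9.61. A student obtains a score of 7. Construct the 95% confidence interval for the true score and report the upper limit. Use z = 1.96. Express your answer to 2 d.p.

SD = √9.61 ≈ 3.1000
SEM = 3.1000 · √(1 − 0.8200) = 3.1000 · √0.1800 ≈ 3.1000 · 0.4243 ≈ 1.3152
Half-width = 1.96·1.3152 ≈ 2.5778
Upper limit = 7 + 2.5778 ≈ 9.5778

9.58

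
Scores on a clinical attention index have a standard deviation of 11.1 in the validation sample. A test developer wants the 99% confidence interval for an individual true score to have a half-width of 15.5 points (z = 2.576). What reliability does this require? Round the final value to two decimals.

Required SEM = 15.5 / 2.576 ≈ 6.01708
Required reliability = 1 − (SEM/SD)² = 1 − 0.29385 ≈ 0.70615

0.71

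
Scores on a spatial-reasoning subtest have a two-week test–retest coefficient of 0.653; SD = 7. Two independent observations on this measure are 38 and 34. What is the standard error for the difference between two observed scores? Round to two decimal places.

SEM = 7.000 × √(1 − 0.653) = 7.000 × √0.347 ≃ 7.000 × 0.589 ≃ 4.123
Standard error of the difference = 4.123·√2 ≃ 5.831

5.83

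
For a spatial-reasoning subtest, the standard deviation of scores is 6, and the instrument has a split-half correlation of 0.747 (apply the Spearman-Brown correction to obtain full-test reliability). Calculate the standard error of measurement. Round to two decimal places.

2.28

r_full = 2·0.747 / (1 + 0.747) ≈ 0.855
The standard error of measurement is 6.000*√(1 − 0.855) ≈ 6.000*0.381 ≈ 2.283.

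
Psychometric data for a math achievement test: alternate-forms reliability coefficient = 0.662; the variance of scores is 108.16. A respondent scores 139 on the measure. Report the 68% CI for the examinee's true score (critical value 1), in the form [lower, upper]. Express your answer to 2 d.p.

[132.95, 145.05]

σ = 108.16^(1/2) = 10.400
SEM = 10.400 * √(1 − 0.662) = 10.400 * √0.338 ≈ 10.400 * 0.581 ≈ 6.046
Margin = 1 * 6.046 ≈ 6.046
CI = 139 ± 6.046 → [132.954, 145.046]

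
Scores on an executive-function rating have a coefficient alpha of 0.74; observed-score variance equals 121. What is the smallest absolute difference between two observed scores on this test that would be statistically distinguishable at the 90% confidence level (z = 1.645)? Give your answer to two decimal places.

SD = √121 = 11.00000
SEM = 11.00000 * √(1 − 0.74000) = 11.00000 * √0.26000 ≈ 11.00000 * 0.50990 ≈ 5.60892
SE_diff = SEM * √2 ≈ 5.60892 * 1.41421 ≈ 7.93221
Minimum reliable difference = 1.645 * SE_diff ≈ 1.645 * 7.93221 ≈ 13.04849

13.05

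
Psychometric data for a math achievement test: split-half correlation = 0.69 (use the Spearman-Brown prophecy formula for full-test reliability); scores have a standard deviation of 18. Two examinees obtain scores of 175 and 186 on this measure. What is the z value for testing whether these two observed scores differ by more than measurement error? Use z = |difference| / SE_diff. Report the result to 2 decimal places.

1.01

Spearman-Brown: r = 2(0.69) / (1 + 0.69) = 1.3800 / 1.6900 ≃ 0.8166
SEM = 18.0000*√(1 − 0.8166) ≃ 7.7092
SE_diff = SEM * √2 ≃ 7.7092 * 1.4142 ≃ 10.9025
z = 11 / 10.9025 ≃ 1.0089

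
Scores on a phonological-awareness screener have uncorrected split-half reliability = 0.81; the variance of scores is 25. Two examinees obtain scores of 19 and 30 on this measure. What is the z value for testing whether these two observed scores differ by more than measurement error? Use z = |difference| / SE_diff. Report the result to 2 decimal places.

4.80

σ = 25^(1/2) = 5.000
r_full = 2·0.81 / (1 + 0.81) ≈ 0.895
The standard error of measurement is 5.000·√(1 − 0.895) ≈ 5.000·0.324 ≈ 1.620.
SE_diff = SEM · √2 ≈ 1.620 · 1.414 ≈ 2.291
z = 11 / 2.291 ≈ 4.801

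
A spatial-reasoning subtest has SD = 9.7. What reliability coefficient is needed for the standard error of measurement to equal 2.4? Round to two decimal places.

r = 1 − (2.400/9.7)² ≃ 1 − 0.061 ≃ 0.939

0.94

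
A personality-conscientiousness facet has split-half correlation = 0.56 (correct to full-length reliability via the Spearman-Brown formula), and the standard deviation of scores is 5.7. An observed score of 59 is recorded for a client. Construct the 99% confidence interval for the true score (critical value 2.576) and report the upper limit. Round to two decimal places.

66.80

Full-length reliability (Spearman-Brown) = 2(0.56)/(1+0.56) ≈ 0.7179
SEM = 5.7000 × √(1 − 0.7179) = 5.7000 × √0.2821 ≈ 5.7000 × 0.5311 ≈ 3.0272
Margin = 2.576 × 3.0272 ≈ 7.7980
Upper limit = 59 + 7.7980 ≈ 66.7980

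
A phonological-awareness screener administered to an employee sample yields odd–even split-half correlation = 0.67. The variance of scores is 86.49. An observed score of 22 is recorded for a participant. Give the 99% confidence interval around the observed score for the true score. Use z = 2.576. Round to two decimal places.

SD = √86.49 ≃ 9.300
Spearman-Brown: r = 2(0.67) / (1 + 0.67) = 1.340 / 1.670 ≃ 0.802
SEM = 9.300 · √(1 − 0.802) = 9.300 · √0.198 ≃ 9.300 · 0.445 ≃ 4.134
Margin = 2.576 · 4.134 ≃ 10.649
99% CI: 22 ± 10.649 = [11.351, 32.649]

[11.35, 32.65]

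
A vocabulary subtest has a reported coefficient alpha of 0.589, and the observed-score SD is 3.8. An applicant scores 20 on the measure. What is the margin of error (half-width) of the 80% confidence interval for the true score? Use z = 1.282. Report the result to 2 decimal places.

3.12

The standard error of measurement is 3.8000×√(1 − 0.5890) ≈ 3.8000×0.6411 ≈ 2.4362.
1.282 × SEM ≈ 3.1231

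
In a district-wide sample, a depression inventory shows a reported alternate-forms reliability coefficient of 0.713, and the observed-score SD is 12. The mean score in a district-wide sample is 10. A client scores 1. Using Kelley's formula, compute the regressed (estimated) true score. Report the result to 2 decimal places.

T̂ = r·X + (1 − r)·M = 0.713*1 + 0.287*10 = 0.713 + 2.870 ≈ 3.583

3.58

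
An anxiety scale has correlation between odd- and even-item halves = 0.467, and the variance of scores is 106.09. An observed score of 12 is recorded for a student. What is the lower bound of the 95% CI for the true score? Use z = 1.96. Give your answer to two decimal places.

SD = √106.09 ≃ 10.30000
Full-length reliability (Spearman-Brown) = 2(0.467)/(1+0.467) ≃ 0.63667
SEM = 10.30000 · √(1 − 0.63667) = 10.30000 · √0.36333 ≃ 10.30000 · 0.60277 ≃ 6.20849
Half-width = 1.96·6.20849 ≃ 12.16863
Lower bound: 12 − 12.16863 = -0.16863

-0.17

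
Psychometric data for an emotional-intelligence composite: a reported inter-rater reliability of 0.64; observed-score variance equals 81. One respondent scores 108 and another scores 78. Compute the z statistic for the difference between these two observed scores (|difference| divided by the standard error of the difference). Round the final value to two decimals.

σ = 81^(1/2) = 9.0000
The standard error of measurement is 9.0000×√(1 − 0.6400) ≈ 9.0000×0.6000 ≈ 5.4000.
Standard error of the difference = 5.4000·√2 ≈ 7.6368
z = |108 − 78| / 7.6368 = 30 / 7.6368 ≈ 3.9284

3.93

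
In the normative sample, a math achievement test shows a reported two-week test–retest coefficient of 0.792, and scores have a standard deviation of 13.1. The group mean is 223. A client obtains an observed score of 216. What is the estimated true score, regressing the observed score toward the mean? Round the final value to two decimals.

217.46

T̂ = 0.7920(216) + 0.2080(223) ≃ 217.4560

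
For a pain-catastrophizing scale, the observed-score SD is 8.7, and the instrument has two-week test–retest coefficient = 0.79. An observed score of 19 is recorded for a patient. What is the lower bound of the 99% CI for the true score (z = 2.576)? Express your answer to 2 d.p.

The standard error of measurement is 8.700*√(1 − 0.790) ≃ 8.700*0.458 ≃ 3.987.
Margin = 2.576 * 3.987 ≃ 10.270
Lower limit = 19 − 10.270 ≃ 8.730

8.73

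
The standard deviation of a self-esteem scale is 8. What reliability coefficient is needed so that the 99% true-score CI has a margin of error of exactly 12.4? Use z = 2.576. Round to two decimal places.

0.64

Required SEM = 12.4 / 2.576 ≈ 4.8137
Required reliability = 1 − (SEM/SD)² = 1 − 0.3621 ≈ 0.6379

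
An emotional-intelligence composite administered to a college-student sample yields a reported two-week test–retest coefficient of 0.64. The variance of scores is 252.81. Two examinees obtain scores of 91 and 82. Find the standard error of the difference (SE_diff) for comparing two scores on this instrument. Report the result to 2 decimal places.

13.49

SD = √252.81 = 15.9000
SEM = 15.9000·√(1 − 0.6400) ≈ 9.5400
SE_diff = √2 · SEM ≈ 13.4916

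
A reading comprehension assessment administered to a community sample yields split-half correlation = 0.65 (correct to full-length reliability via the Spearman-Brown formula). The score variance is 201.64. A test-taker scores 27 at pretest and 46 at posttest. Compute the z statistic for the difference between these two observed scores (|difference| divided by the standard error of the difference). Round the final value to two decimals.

2.05

SD = √201.64 ≈ 14.2000
Spearman-Brown: r = 2(0.65) / (1 + 0.65) = 1.3000 / 1.6500 ≈ 0.7879
SEM = 14.2000 × √(1 − 0.7879) = 14.2000 × √0.2121 ≈ 14.2000 × 0.4606 ≈ 6.5400
Standard error of the difference = 6.5400·√2 ≈ 9.2490
z = 19 / 9.2490 ≈ 2.0543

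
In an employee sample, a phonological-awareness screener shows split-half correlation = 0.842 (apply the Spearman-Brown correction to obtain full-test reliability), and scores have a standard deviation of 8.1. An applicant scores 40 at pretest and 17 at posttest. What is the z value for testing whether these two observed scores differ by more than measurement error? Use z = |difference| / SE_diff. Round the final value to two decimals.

r_full = 2·0.842 / (1 + 0.842) ≈ 0.9142
SEM = 8.1000·√(1 − 0.9142) ≈ 2.3723
SE_diff = √2 · SEM ≈ 3.3549
z = 23 / 3.3549 ≈ 6.8556

6.86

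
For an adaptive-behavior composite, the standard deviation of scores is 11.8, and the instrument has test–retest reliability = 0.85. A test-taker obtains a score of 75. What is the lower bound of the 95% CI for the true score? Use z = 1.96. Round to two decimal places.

The standard error of measurement is 11.800×√(1 − 0.850) ≈ 11.800×0.387 ≈ 4.570.
Half-width = 1.96×4.570 ≈ 8.957
Lower bound: 75 − 8.957 = 66.043

66.04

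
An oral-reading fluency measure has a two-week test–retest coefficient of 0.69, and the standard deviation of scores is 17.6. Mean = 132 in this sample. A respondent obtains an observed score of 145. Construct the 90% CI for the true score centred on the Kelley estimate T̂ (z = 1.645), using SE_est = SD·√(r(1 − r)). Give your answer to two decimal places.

[127.58, 154.36]

T̂ = r·X + (1 − r)·M = 0.690*145 + 0.310*132 = 100.050 + 40.920 ≃ 140.970
SE_est = 17.600·√[r(1 − r)] ≃ 8.140
90% CI: 140.970 ± 13.390 ≃ (127.580, 154.360)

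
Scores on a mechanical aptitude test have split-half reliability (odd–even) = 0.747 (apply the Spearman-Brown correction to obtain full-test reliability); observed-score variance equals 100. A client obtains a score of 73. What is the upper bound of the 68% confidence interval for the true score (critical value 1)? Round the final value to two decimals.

76.81

SD = √100 = 10.00000
Spearman-Brown: r = 2(0.747) / (1 + 0.747) = 1.49400 / 1.74700 ≈ 0.85518
SEM = 10.00000 · √(1 − 0.85518) = 10.00000 · √0.14482 ≈ 10.00000 · 0.38055 ≈ 3.80552
Half-width = 1·3.80552 ≈ 3.80552
Upper bound: 73 + 3.80552 = 76.80552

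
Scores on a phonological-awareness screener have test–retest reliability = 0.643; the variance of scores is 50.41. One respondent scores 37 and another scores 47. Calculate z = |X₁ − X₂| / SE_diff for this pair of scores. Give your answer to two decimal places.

1.67

SD = √50.41 = 7.100
SEM = 7.100×√(1 − 0.643) ≈ 4.242
Standard error of the difference = 4.242·√2 ≈ 5.999
z = |37 − 47| / 5.999 = 10 / 5.999 ≈ 1.667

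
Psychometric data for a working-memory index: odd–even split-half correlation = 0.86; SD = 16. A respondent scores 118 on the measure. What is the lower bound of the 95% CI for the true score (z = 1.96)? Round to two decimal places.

109.40

Full-length reliability (Spearman-Brown) = 2(0.86)/(1+0.86) ≈ 0.925
The standard error of measurement is 16.000·√(1 − 0.925) ≈ 16.000·0.274 ≈ 4.390.
1.96 · SEM ≈ 8.604
Lower bound: 118 − 8.604 = 109.396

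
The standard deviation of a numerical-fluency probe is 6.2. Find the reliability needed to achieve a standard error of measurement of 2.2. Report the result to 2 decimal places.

r = 1 − (SEM / SD)² = 1 − (2.2000 / 6.2)² ≃ 1 − 0.1259 ≃ 0.8741

0.87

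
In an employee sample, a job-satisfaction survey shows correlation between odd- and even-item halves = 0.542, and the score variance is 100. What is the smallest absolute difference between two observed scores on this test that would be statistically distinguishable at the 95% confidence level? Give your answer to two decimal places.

SD = √100 ≈ 10.0000
Spearman-Brown: r = 2(0.542) / (1 + 0.542) = 1.0840 / 1.5420 ≈ 0.7030
SEM = 10.0000·√(1 − 0.7030) ≈ 5.4499
SE_diff = √2 · SEM ≈ 7.7074
Minimum reliable difference = 1.96 · SE_diff ≈ 1.96 · 7.7074 ≈ 15.1064

15.11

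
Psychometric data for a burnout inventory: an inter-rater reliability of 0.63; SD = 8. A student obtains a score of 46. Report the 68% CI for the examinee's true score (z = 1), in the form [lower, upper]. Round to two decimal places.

[41.13, 50.87]

SEM = 8.00000×√(1 − 0.63000) ≈ 4.86621
Half-width = 1×4.86621 ≈ 4.86621
CI = 46 ± 4.86621 → [41.13379, 50.86621]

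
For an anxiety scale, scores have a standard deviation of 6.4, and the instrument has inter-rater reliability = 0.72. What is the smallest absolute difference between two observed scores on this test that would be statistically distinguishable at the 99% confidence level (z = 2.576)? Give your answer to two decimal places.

SEM = 6.4000 × √(1 − 0.7200) = 6.4000 × √0.2800 ≃ 6.4000 × 0.5292 ≃ 3.3866
Standard error of the difference = 3.3866·√2 ≃ 4.7893
Smallest detectable difference = 2.576×4.7893 ≃ 12.3373

12.34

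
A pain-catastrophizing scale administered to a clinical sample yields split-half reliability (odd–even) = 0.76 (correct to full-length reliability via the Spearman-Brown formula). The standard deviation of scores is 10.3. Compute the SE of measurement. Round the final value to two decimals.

Full-length reliability (Spearman-Brown) = 2(0.76)/(1+0.76) ≃ 0.8636
SEM = 10.3000 · √(1 − 0.8636) = 10.3000 · √0.1364 ≃ 10.3000 · 0.3693 ≃ 3.8035

3.80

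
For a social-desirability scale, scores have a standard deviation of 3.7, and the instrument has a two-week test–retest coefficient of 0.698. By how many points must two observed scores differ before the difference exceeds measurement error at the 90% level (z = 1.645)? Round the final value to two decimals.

4.73

The standard error of measurement is 3.700·√(1 − 0.698) ≃ 3.700·0.550 ≃ 2.033.
SE_diff = SEM · √2 ≃ 2.033 · 1.414 ≃ 2.876
Smallest detectable difference = 1.645·2.876 ≃ 4.730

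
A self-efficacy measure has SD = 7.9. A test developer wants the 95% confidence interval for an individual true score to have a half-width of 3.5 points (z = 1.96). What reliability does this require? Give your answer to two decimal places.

0.95

Required SEM = 3.5 / 1.96 ≈ 1.7857
r = 1 − (SEM / SD)² = 1 − (1.7857 / 7.9)² ≈ 1 − 0.0511 ≈ 0.9489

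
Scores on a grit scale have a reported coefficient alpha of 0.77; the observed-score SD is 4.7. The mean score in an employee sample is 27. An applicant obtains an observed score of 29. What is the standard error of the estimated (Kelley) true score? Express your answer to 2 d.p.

1.98

SE_est = SD * √(r(1 − r)) = 4.700 * √0.177 ≈ 4.700 * 0.421 ≈ 1.978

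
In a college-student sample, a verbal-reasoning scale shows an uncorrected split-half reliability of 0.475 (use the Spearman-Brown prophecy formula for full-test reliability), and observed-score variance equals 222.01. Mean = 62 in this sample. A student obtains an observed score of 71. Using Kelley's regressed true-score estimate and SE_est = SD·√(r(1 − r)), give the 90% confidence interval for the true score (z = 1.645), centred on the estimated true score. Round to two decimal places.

SD = √222.01 ≈ 14.900
Spearman-Brown: r = 2(0.475) / (1 + 0.475) = 0.950 / 1.475 ≈ 0.644
T̂ = r·X + (1 − r)·M = 0.644×71 + 0.356×62 ≈ 45.729 + 22.068 ≈ 67.797
SE_est = SD × √(r(1 − r)) = 14.900 × √0.229 ≈ 14.900 × 0.479 ≈ 7.134
90% CI: 67.797 ± 11.736 ≈ (56.061, 79.532)

[56.06, 79.53]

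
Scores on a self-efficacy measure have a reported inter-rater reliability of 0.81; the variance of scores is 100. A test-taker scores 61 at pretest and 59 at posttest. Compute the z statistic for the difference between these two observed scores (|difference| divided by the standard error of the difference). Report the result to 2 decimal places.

SD = √100 ≃ 10.0000
SEM = 10.0000*√(1 − 0.8100) ≃ 4.3589
Standard error of the difference = 4.3589·√2 ≃ 6.1644
z = 2 / 6.1644 ≃ 0.3244

0.32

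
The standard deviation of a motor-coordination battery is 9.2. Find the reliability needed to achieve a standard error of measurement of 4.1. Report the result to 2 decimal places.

r = 1 − (SEM / SD)² = 1 − (4.100 / 9.2)² ≈ 1 − 0.199 ≈ 0.801

0.80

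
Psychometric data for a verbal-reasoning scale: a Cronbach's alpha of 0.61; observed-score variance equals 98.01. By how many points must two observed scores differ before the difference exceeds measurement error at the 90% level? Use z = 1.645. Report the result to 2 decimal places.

14.38

SD = √98.01 ≃ 9.90000
SEM = 9.90000×√(1 − 0.61000) ≃ 6.18255
Standard error of the difference = 6.18255·√2 ≃ 8.74344
Minimum reliable difference = 1.645 × SE_diff ≃ 1.645 × 8.74344 ≃ 14.38296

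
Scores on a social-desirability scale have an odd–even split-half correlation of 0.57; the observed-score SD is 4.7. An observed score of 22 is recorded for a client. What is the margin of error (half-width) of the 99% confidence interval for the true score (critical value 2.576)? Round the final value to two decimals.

6.34

Full-length reliability (Spearman-Brown) = 2(0.57)/(1+0.57) ≃ 0.726
The standard error of measurement is 4.700×√(1 − 0.726) ≃ 4.700×0.523 ≃ 2.460.
Half-width = 2.576×2.460 ≃ 6.336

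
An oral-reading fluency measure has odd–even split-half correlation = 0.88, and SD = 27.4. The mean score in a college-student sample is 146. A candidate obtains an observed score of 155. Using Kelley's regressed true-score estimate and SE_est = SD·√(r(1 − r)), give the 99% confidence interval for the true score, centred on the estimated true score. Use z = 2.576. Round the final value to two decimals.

Spearman-Brown: r = 2(0.88) / (1 + 0.88) = 1.7600 / 1.8800 ≈ 0.9362
T̂ = r·X + (1 − r)·M = 0.9362×155 + 0.0638×146 ≈ 145.1064 + 9.3191 ≈ 154.4255
SE_est = SD × √(r(1 − r)) = 27.4000 × √0.0598 ≈ 27.4000 × 0.2444 ≈ 6.6979
99% CI: 154.4255 ± 17.2538 ≈ (137.1717, 171.6794)

[137.17, 171.68]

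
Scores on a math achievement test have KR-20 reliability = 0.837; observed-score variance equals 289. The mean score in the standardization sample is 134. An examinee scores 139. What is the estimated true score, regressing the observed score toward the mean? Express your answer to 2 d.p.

Estimated true score = 0.83700×139 + (1 − 0.83700)×134 ≃ 138.18500

138.19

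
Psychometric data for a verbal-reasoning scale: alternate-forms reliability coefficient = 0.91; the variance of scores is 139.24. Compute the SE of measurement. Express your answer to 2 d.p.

SD = √139.24 = 11.800
SEM = 11.800×√(1 − 0.910) ≈ 3.540

3.54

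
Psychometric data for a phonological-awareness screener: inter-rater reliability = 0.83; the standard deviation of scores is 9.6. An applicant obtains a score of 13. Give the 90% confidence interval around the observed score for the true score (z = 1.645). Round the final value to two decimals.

[6.49, 19.51]

SEM = 9.6000×√(1 − 0.8300) ≈ 3.9582
Margin = 1.645 × 3.9582 ≈ 6.5112
CI = 13 ± 6.5112 → [6.4888, 19.5112]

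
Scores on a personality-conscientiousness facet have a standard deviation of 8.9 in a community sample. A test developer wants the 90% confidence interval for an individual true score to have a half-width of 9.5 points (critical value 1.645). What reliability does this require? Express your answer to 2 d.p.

0.58

SEM needed = half-width / z = 9.5/1.645 ≃ 5.7751
r = 1 − (SEM / SD)² = 1 − (5.7751 / 8.9)² ≃ 1 − 0.4211 ≃ 0.5789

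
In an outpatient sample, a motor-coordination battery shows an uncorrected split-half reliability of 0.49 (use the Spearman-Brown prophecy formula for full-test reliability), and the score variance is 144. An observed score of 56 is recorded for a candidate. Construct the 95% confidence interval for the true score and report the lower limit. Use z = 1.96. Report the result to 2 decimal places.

42.24

σ = 144^(1/2) = 12.0000
Full-length reliability (Spearman-Brown) = 2(0.49)/(1+0.49) ≃ 0.6577
The standard error of measurement is 12.0000·√(1 − 0.6577) ≃ 12.0000·0.5850 ≃ 7.0206.
1.96 · SEM ≃ 13.7603
Lower bound: 56 − 13.7603 = 42.2397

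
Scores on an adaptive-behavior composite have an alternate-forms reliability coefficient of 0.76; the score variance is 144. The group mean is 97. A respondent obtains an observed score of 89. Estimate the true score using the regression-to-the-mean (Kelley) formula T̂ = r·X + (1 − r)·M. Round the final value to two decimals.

T̂ = r·X + (1 − r)·M = 0.7600*89 + 0.2400*97 = 67.6400 + 23.2800 ≈ 90.9200

90.92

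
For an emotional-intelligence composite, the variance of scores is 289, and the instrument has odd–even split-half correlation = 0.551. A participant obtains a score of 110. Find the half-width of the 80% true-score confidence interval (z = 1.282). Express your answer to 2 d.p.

SD = √289 = 17.00000
Full-length reliability (Spearman-Brown) = 2(0.551)/(1+0.551) ≃ 0.71051
SEM = 17.00000 · √(1 − 0.71051) = 17.00000 · √0.28949 ≃ 17.00000 · 0.53804 ≃ 9.14674
1.282 · SEM ≃ 11.72612

11.73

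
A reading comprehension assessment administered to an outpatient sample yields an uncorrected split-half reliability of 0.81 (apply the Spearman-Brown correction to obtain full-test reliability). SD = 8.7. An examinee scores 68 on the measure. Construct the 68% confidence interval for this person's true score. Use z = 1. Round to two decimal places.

r_full = 2·0.81 / (1 + 0.81) ≈ 0.8950
The standard error of measurement is 8.7000*√(1 − 0.8950) ≈ 8.7000*0.3240 ≈ 2.8188.
1 * SEM ≈ 2.8188
Interval: (65.1812, 70.8188)

[65.18, 70.82]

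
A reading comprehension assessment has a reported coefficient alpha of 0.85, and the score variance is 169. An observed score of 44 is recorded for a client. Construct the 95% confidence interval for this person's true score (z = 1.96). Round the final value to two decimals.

σ = 169^(1/2) = 13.000
SEM = 13.000 × √(1 − 0.850) = 13.000 × √0.150 ≈ 13.000 × 0.387 ≈ 5.035
Margin = 1.96 × 5.035 ≈ 9.868
95% CI: 44 ± 9.868 = [34.132, 53.868]

[34.13, 53.87]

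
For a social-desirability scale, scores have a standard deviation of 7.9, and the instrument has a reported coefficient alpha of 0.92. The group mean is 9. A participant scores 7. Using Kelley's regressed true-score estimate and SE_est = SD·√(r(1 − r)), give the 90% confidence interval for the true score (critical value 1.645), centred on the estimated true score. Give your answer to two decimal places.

T̂ = r·X + (1 − r)·M = 0.9200*7 + 0.0800*9 = 6.4400 + 0.7200 ≈ 7.1600
SE_est = SD * √(r(1 − r)) = 7.9000 * √0.0736 ≈ 7.9000 * 0.2713 ≈ 2.1432
90% CI: 7.1600 ± 3.5256 ≈ (3.6344, 10.6856)

[3.63, 10.69]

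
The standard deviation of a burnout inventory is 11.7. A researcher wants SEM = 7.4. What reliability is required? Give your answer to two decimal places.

0.60

r = 1 − (SEM / SD)² = 1 − (7.400 / 11.7)² ≈ 1 − 0.400 ≈ 0.600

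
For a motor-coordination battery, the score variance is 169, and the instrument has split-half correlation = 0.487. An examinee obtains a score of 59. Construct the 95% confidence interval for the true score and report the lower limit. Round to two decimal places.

44.03

SD = √169 = 13.00000
r_full = 2·0.487 / (1 + 0.487) ≈ 0.65501
SEM = 13.00000·√(1 − 0.65501) ≈ 7.63566
1.96 · SEM ≈ 14.96589
Lower bound: 59 − 14.96589 = 44.03411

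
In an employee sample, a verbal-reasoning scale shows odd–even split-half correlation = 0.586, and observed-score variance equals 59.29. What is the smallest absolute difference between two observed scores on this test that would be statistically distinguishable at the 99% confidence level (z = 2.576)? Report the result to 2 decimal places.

SD = √59.29 = 7.7000
Spearman-Brown: r = 2(0.586) / (1 + 0.586) = 1.1720 / 1.5860 ≈ 0.7390
The standard error of measurement is 7.7000×√(1 − 0.7390) ≈ 7.7000×0.5109 ≈ 3.9340.
SE_diff = √2 × SEM ≈ 5.5636
Smallest detectable difference = 2.576×5.5636 ≈ 14.3318

14.33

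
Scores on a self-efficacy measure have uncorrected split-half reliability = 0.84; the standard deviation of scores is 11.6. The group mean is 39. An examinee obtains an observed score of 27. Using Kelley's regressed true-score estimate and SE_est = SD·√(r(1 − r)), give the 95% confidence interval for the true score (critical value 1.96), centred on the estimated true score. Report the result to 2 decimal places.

Full-length reliability (Spearman-Brown) = 2(0.84)/(1+0.84) ≃ 0.913
T̂ = r·X + (1 − r)·M = 0.913·27 + 0.087·39 ≃ 24.652 + 3.391 ≃ 28.043
SE_est = SD · √(r(1 − r)) = 11.600 · √0.079 ≃ 11.600 · 0.282 ≃ 3.269
95% CI: 28.043 ± 6.406 ≃ (21.637, 34.450)

[21.64, 34.45]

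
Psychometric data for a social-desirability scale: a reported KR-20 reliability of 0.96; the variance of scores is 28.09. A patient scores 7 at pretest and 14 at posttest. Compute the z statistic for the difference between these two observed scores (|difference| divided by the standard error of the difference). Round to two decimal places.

σ = 28.09^(1/2) = 5.30000
The standard error of measurement is 5.30000·√(1 − 0.96000) ≈ 5.30000·0.20000 ≈ 1.06000.
SE_diff = SEM · √2 ≈ 1.06000 · 1.41421 ≈ 1.49907
z = |7 − 14| / 1.49907 = 7 / 1.49907 ≈ 4.66957

4.67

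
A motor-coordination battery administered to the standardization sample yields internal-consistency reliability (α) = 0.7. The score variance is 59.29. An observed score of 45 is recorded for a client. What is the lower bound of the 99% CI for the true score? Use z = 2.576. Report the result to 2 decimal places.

34.14

SD = √59.29 ≈ 7.700
The standard error of measurement is 7.700×√(1 − 0.700) ≈ 7.700×0.548 ≈ 4.217.
2.576 × SEM ≈ 10.864
Lower limit = 45 − 10.864 ≈ 34.136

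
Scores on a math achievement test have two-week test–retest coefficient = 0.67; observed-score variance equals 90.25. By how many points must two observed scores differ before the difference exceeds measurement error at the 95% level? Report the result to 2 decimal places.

SD = √90.25 = 9.500
SEM = 9.500 * √(1 − 0.670) = 9.500 * √0.330 ≈ 9.500 * 0.574 ≈ 5.457
Standard error of the difference = 5.457·√2 ≈ 7.718
Smallest detectable difference = 1.96*7.718 ≈ 15.127

15.13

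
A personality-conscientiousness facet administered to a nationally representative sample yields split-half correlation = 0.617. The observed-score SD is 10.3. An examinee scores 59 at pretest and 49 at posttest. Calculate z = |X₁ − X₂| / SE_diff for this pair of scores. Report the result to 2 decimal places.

1.41

Full-length reliability (Spearman-Brown) = 2(0.617)/(1+0.617) ≈ 0.76314
SEM = 10.30000*√(1 − 0.76314) ≈ 5.01281
SE_diff = √2 * SEM ≈ 7.08919
z = 10 / 7.08919 ≈ 1.41060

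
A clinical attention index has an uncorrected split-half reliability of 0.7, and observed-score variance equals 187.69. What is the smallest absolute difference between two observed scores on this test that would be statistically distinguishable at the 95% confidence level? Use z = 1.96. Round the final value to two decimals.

15.95

SD = √187.69 ≈ 13.70000
r_full = 2·0.7 / (1 + 0.7) ≈ 0.82353
The standard error of measurement is 13.70000*√(1 − 0.82353) ≈ 13.70000*0.42008 ≈ 5.75515.
Standard error of the difference = 5.75515·√2 ≈ 8.13901
Minimum reliable difference = 1.96 * SE_diff ≈ 1.96 * 8.13901 ≈ 15.95247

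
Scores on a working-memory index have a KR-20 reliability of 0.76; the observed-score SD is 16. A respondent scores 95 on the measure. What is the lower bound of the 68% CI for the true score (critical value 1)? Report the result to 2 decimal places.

SEM = 16.0000*√(1 − 0.7600) ≃ 7.8384
1 * SEM ≃ 7.8384
Lower limit = 95 − 7.8384 ≃ 87.1616

87.16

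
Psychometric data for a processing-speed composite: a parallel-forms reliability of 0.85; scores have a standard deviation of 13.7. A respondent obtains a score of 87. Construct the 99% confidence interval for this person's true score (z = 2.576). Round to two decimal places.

[73.33, 100.67]

SEM = 13.70000 × √(1 − 0.85000) = 13.70000 × √0.15000 ≈ 13.70000 × 0.38730 ≈ 5.30599
Half-width = 2.576×5.30599 ≈ 13.66822
CI = 87 ± 13.66822 → [73.33178, 100.66822]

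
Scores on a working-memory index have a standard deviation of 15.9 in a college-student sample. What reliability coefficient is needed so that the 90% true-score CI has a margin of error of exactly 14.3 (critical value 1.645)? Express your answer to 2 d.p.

Required SEM = 14.3 / 1.645 ≈ 8.6930
r = 1 − (SEM / SD)² = 1 − (8.6930 / 15.9)² ≈ 1 − 0.2989 ≈ 0.7011

0.70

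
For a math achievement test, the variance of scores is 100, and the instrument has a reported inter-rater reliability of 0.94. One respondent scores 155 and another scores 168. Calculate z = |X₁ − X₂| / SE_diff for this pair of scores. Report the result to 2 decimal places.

SD = √100 ≃ 10.000
SEM = 10.000×√(1 − 0.940) ≃ 2.449
SE_diff = SEM × √2 ≃ 2.449 × 1.414 ≃ 3.464
z = |155 − 168| / 3.464 = 13 / 3.464 ≃ 3.753

3.75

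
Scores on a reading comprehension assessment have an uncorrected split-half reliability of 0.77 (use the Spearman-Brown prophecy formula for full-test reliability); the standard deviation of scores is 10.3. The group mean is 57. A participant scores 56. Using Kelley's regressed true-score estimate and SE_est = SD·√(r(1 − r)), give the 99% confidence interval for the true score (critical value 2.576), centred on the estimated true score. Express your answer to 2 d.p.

[47.21, 65.05]

Full-length reliability (Spearman-Brown) = 2(0.77)/(1+0.77) ≈ 0.87006
T̂ = 0.87006(56) + 0.12994(57) ≈ 56.12994
SE_est = SD × √(r(1 − r)) = 10.30000 × √0.11306 ≈ 10.30000 × 0.33624 ≈ 3.46329
99% CI: 56.12994 ± 8.92142 ≈ (47.20852, 65.05137)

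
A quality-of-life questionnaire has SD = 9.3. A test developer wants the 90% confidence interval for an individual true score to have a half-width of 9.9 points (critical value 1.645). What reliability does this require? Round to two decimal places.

SEM needed = half-width / z = 9.9/1.645 ≃ 6.01824
r = 1 − (SEM / SD)² = 1 − (6.01824 / 9.3)² ≃ 1 − 0.41877 ≃ 0.58123

0.58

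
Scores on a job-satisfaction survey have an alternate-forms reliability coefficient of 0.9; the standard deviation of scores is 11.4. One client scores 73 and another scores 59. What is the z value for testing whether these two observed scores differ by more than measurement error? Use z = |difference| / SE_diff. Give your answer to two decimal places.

SEM = 11.400 * √(1 − 0.900) = 11.400 * √0.100 ≈ 11.400 * 0.316 ≈ 3.605
Standard error of the difference = 3.605·√2 ≈ 5.098
z = 14 / 5.098 ≈ 2.746

2.75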